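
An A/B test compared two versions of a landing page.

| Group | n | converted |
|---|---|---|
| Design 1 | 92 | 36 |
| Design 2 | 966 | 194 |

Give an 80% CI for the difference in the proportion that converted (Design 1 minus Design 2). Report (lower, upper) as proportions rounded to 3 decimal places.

(0.123, 0.258)

First, p̂₁ = 36/92 = 0.3913; p̂₂ = 194/966 = 0.2008.
The two standard errors are √(0.3913×0.6087/92) = 0.05088 and √(0.2008×0.7992/966) = 0.01289.
Because the samples are independent, SE_diff = √(0.05088² + 0.01289²) = 0.05249.
Using z* = 1.282 for 80%, ME = 1.282 × 0.05249 = 0.06729.
p̂₁ − p̂₂ = 0.1905; interval 0.1905 ± 0.06729 gives (0.123, 0.258).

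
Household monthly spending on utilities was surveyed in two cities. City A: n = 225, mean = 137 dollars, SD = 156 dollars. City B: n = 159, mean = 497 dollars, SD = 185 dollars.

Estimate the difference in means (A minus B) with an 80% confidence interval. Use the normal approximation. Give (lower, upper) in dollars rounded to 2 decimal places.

SE₁ = s₁/√n₁ = 156/√225 = 10.4000; SE₂ = 185/√159 = 14.6715.
Independent samples, unequal variances: SE_diff = √(SE₁² + SE₂²) = √(108.16 + 215.25291225) = 17.9837.
z* = 1.282, so margin of error = 1.282 × 17.9837 = 23.0551.
Difference in means = 137 − 497 = -360.0000.
-360.0000 ± 23.0551 → (-383.06, -336.94).

(-383.06, -336.94)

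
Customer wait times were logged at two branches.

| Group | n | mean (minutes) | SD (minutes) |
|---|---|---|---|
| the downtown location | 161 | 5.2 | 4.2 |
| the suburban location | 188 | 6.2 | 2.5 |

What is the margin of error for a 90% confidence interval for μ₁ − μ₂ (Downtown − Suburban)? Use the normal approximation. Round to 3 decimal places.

Per-group SEs: s₁/√n₁ = 4.2/√161 = 0.3310, s₂/√n₂ = 2.5/√188 = 0.1823.
Unpooled SE of the difference: √(0.109561 + 0.03323329) = 0.3779.
Margin of error = z* · SE = 1.645 × 0.3779 = 0.6216.

0.622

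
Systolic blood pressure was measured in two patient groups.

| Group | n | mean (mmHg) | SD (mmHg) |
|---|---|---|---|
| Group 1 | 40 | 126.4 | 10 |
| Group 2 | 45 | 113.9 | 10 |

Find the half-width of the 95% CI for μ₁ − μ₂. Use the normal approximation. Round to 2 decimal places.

SE₁ = s₁/√n₁ = 10/√40 = 1.5811; SE₂ = 10/√45 = 1.4907.
Independent samples, unequal variances: SE_diff = √(SE₁² + SE₂²) = √(2.49987721 + 2.22218649) = 2.1730.
z* = 1.960, so margin of error = 1.960 × 2.1730 = 4.2591.

4.26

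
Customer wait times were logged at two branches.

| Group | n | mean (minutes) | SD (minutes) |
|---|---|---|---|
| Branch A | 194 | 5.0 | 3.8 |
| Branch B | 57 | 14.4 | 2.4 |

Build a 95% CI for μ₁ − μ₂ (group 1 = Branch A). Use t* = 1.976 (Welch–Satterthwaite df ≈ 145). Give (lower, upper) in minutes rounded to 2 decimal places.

(-10.23, -8.57)

SE₁ = s₁/√n₁ = 3.8/√194 = 0.2728; SE₂ = 2.4/√57 = 0.3179.
Independent samples, unequal variances: SE_diff = √(SE₁² + SE₂²) = √(0.07441984 + 0.10106041) = 0.4189.
t* = 1.976, so margin of error = 1.976 × 0.4189 = 0.8277.
Difference in means = 5.0 − 14.4 = -9.4000.
-9.4000 ± 0.8277 → (-10.23, -8.57).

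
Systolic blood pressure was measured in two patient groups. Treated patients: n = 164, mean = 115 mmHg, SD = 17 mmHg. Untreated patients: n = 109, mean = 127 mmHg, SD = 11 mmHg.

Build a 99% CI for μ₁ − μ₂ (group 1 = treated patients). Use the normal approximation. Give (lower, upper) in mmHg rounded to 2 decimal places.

(-16.37, -7.63)

SE₁ = s₁/√n₁ = 17/√164 = 1.3275; SE₂ = 11/√109 = 1.0536.
Independent samples, unequal variances: SE_diff = √(SE₁² + SE₂²) = √(1.76225625 + 1.11007296) = 1.6948.
z* = 2.576, so margin of error = 2.576 × 1.6948 = 4.3658.
Difference in means = 115 − 127 = -12.0000.
-12.0000 ± 4.3658 → (-16.37, -7.63).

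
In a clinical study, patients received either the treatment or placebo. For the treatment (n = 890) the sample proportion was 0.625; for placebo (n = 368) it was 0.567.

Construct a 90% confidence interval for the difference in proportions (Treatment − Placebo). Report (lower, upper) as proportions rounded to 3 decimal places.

Each SE is √(p̂(1−p̂)/n): √(0.6250·0.3750/890) = 0.01623 and √(0.5670·0.4330/368) = 0.02583.
SE(p̂₁ − p̂₂) = √(SE₁² + SE₂²) = √(0.0002634129 + 0.0006671889) = 0.03051, since the two samples are independent.
At 90% confidence z* = 1.645; margin = 1.645 × 0.03051 = 0.05019.
The difference is 0.6250 − 0.5670 = 0.0580, so the interval is 0.0580 ± 0.05019 = (0.008, 0.108).

(0.008, 0.108)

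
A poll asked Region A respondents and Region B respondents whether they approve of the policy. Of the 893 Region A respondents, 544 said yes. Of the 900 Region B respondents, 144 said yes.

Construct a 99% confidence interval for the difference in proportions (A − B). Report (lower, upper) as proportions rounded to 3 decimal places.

p̂₁ = 544/893 = 0.6092 and p̂₂ = 144/900 = 0.1600.
SE₁ = √(p̂₁(1−p̂₁)/n₁) = √(0.6092·0.3908/893) = 0.01633; SE₂ = √(0.1600·0.8400/900) = 0.01222.
Independent samples: SE of the difference = √(SE₁² + SE₂²) = √(0.0002666689 + 0.0001493284) = 0.02040.
z* for 99% confidence is 2.576, so the margin of error is 2.576 × 0.02040 = 0.05255.
Point estimate p̂₁ − p̂₂ = 0.6092 − 0.1600 = 0.4492.
0.4492 ± 0.05255 → (0.397, 0.502).

(0.397, 0.502)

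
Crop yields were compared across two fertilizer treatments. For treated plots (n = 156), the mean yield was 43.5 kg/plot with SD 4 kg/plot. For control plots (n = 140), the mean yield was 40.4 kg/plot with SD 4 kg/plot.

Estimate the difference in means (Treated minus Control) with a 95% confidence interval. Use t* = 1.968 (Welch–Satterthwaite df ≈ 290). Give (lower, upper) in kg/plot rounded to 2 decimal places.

(2.18, 4.02)

Per-group SEs: s₁/√n₁ = 4/√156 = 0.3203, s₂/√n₂ = 4/√140 = 0.3381.
Unpooled SE of the difference: √(0.10259209 + 0.11431161) = 0.4657.
Margin of error = t* · SE = 1.968 × 0.4657 = 0.9165.
x̄₁ − x̄₂ = 43.5 − 40.4 = 3.1000.
CI: 3.1000 ± 0.9165 = (2.18, 4.02).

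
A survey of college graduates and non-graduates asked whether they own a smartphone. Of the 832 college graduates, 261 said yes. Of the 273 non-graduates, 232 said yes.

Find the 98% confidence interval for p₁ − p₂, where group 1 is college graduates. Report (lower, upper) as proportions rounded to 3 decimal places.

(-0.599, -0.473)

First, p̂₁ = 261/832 = 0.3137; p̂₂ = 232/273 = 0.8498.
The two standard errors are √(0.3137×0.6863/832) = 0.01609 and √(0.8498×0.1502/273) = 0.02162.
Because the samples are independent, SE_diff = √(0.01609² + 0.02162²) = 0.02695.
Using z* = 2.326 for 98%, ME = 2.326 × 0.02695 = 0.06269.
p̂₁ − p̂₂ = -0.5361; interval -0.5361 ± 0.06269 gives (-0.599, -0.473).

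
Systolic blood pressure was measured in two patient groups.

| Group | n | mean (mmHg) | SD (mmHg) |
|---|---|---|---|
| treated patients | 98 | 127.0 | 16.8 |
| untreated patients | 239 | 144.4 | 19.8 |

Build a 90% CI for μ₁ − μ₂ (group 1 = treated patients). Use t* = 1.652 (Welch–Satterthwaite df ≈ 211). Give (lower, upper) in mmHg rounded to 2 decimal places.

Standard errors of each mean: 16.8/√98 = 1.6971 and 19.8/√239 = 1.2808.
SE(x̄₁ − x̄₂) = √(1.6971² + 1.2808²) = 2.1262 for independent samples with unequal variances.
With t* = 1.652, the margin is 1.652 × 2.1262 = 3.5125.
x̄₁ − x̄₂ = 127.0 − 144.4 = -17.4000; the interval is -17.4000 ± 3.5125 = (-20.91, -13.89).

(-20.91, -13.89)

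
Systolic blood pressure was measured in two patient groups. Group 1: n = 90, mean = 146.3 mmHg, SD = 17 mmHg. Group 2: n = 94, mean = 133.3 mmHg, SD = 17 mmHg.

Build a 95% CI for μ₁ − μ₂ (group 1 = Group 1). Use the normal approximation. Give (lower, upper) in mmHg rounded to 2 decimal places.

SE₁ = s₁/√n₁ = 17/√90 = 1.7920; SE₂ = 17/√94 = 1.7534.
Independent samples, unequal variances: SE_diff = √(SE₁² + SE₂²) = √(3.211264 + 3.07441156) = 2.5071.
z* = 1.960, so margin of error = 1.960 × 2.5071 = 4.9139.
Difference in means = 146.3 − 133.3 = 13.0000.
13.0000 ± 4.9139 → (8.09, 17.91).

(8.09, 17.91)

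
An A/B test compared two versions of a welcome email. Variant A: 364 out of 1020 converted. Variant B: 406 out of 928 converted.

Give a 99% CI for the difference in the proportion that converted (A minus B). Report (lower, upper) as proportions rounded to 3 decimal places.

(-0.138, -0.024)

Sample proportions: 364/1020 = 0.3569, 406/928 = 0.4375.
Each SE is √(p̂(1−p̂)/n): √(0.3569·0.6431/1020) = 0.01500 and √(0.4375·0.5625/928) = 0.01628.
SE(p̂₁ − p̂₂) = √(SE₁² + SE₂²) = √(0.000225 + 0.0002650384) = 0.02214, since the two samples are independent.
At 99% confidence z* = 2.576; margin = 2.576 × 0.02214 = 0.05703.
The difference is 0.3569 − 0.4375 = -0.0806, so the interval is -0.0806 ± 0.05703 = (-0.138, -0.024).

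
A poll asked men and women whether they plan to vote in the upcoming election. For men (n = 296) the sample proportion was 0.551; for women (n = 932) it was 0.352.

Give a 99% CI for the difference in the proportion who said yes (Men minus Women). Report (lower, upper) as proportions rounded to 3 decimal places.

(0.114, 0.284)

SE₁ = √(p̂₁(1−p̂₁)/n₁) = √(0.5510·0.4490/296) = 0.02891; SE₂ = √(0.3520·0.6480/932) = 0.01564.
Independent samples: SE of the difference = √(SE₁² + SE₂²) = √(0.0008357881 + 0.0002446096) = 0.03287.
z* for 99% confidence is 2.576, so the margin of error is 2.576 × 0.03287 = 0.08467.
Point estimate p̂₁ − p̂₂ = 0.5510 − 0.3520 = 0.1990.
0.1990 ± 0.08467 → (0.114, 0.284).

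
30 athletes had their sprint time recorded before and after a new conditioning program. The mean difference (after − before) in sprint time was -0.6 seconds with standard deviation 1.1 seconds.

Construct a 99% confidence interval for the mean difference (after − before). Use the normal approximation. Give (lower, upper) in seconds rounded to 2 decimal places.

This is a matched-pairs design, so SE = s_d/√n = 1.1/√30 = 0.2008.
Margin = 2.576 × 0.2008 = 0.5173; the interval is -0.6 ± 0.5173 = (-1.12, -0.08).

(-1.12, -0.08)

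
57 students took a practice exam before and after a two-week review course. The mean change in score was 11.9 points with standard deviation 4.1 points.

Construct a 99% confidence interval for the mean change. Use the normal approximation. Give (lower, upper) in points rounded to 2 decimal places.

Paired design: SE = s_d/√n = 4.1/√57 = 0.5431.
z* = 2.576; margin of error = 2.576 × 0.5431 = 1.3990.
11.9 ± 1.3990 → (10.50, 13.30).

(10.50, 13.30)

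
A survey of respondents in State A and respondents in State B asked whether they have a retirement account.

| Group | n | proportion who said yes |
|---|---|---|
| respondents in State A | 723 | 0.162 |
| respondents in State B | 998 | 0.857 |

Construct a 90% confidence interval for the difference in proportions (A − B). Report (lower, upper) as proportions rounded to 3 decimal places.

(-0.724, -0.666)

SE₁ = √(p̂₁(1−p̂₁)/n₁) = √(0.1620·0.8380/723) = 0.01370; SE₂ = √(0.8570·0.1430/998) = 0.01108.
Independent samples: SE of the difference = √(SE₁² + SE₂²) = √(0.00018769 + 0.0001227664) = 0.01762.
z* for 90% confidence is 1.645, so the margin of error is 1.645 × 0.01762 = 0.02898.
Point estimate p̂₁ − p̂₂ = 0.1620 − 0.8570 = -0.6950.
-0.6950 ± 0.02898 → (-0.724, -0.666).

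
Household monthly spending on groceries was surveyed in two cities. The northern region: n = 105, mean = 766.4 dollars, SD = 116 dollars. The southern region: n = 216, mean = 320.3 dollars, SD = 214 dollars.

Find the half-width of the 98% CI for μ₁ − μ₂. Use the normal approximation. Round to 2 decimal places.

SE₁ = s₁/√n₁ = 116/√105 = 11.3204; SE₂ = 214/√216 = 14.5609.
Independent samples, unequal variances: SE_diff = √(SE₁² + SE₂²) = √(128.15145616 + 212.01980881) = 18.4437.
z* = 2.326, so margin of error = 2.326 × 18.4437 = 42.9000.

42.90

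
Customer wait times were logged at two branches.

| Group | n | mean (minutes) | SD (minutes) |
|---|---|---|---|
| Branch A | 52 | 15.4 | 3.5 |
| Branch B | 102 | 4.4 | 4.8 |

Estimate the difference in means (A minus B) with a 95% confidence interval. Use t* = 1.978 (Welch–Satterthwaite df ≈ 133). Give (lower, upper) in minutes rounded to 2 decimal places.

(9.66, 12.34)

Per-group SEs: s₁/√n₁ = 3.5/√52 = 0.4854, s₂/√n₂ = 4.8/√102 = 0.4753.
Unpooled SE of the difference: √(0.23561316 + 0.22591009) = 0.6794.
Margin of error = t* · SE = 1.978 × 0.6794 = 1.3439.
x̄₁ − x̄₂ = 15.4 − 4.4 = 11.0000.
CI: 11.0000 ± 1.3439 = (9.66, 12.34).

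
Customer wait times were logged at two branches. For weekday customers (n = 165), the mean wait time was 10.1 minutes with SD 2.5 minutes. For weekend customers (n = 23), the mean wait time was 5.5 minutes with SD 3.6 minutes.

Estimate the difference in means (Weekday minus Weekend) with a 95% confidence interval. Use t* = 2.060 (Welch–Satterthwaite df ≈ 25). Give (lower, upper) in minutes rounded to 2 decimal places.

Per-group SEs: s₁/√n₁ = 2.5/√165 = 0.1946, s₂/√n₂ = 3.6/√23 = 0.7507.
Unpooled SE of the difference: √(0.03786916 + 0.56355049) = 0.7755.
Margin of error = t* · SE = 2.060 × 0.7755 = 1.5975.
x̄₁ − x̄₂ = 10.1 − 5.5 = 4.6000.
CI: 4.6000 ± 1.5975 = (3.00, 6.20).

(3.00, 6.20)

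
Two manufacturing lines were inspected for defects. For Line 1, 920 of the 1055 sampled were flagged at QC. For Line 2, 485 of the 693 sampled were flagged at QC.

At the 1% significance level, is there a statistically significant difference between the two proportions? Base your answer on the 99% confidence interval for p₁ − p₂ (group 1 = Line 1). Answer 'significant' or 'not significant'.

significant

p̂₁ = 920/1055 = 0.8720 and p̂₂ = 485/693 = 0.6999.
SE₁ = √(p̂₁(1−p̂₁)/n₁) = √(0.8720·0.1280/1055) = 0.01029; SE₂ = √(0.6999·0.3001/693) = 0.01741.
Independent samples: SE of the difference = √(SE₁² + SE₂²) = √(0.0001058841 + 0.0003031081) = 0.02022.
z* for 99% confidence is 2.576, so the margin of error is 2.576 × 0.02022 = 0.05209.
Point estimate p̂₁ − p̂₂ = 0.8720 − 0.6999 = 0.1721.
0.1721 ± 0.05209 → (0.12001, 0.22419).
The interval (0.12001, 0.22419) does not contain 0, so the difference is significant.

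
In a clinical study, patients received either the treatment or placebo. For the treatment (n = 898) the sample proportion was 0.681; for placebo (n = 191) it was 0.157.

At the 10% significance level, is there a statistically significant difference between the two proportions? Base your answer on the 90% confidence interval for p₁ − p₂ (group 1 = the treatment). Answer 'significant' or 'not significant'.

SE₁ = √(p̂₁(1−p̂₁)/n₁) = √(0.6810·0.3190/898) = 0.01555; SE₂ = √(0.1570·0.8430/191) = 0.02632.
Independent samples: SE of the difference = √(SE₁² + SE₂²) = √(0.0002418025 + 0.0006927424) = 0.03057.
z* for 90% confidence is 1.645, so the margin of error is 1.645 × 0.03057 = 0.05029.
Point estimate p̂₁ − p̂₂ = 0.6810 − 0.1570 = 0.5240.
0.5240 ± 0.05029 → (0.47371, 0.57429).
The interval (0.47371, 0.57429) does not contain 0, so the difference is significant.

significant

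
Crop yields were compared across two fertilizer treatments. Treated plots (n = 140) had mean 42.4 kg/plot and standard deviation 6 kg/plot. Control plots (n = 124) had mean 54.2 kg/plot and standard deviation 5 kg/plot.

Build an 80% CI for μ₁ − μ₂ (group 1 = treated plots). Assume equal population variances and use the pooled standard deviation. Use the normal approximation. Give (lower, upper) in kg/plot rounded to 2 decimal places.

(-12.68, -10.92)

s_p = √[((n₁−1)s₁² + (n₂−1)s₂²)/(n₁+n₂−2)] = √[(139·6² + 123·5²)/262] = 5.5530.
SE = 5.5530·√(1/140 + 1/124) = 0.6848.
With z* = 1.282, margin = 1.282 × 0.6848 = 0.8779.
x̄₁ − x̄₂ = 42.4 − 54.2 = -11.8000; interval -11.8000 ± 0.8779 = (-12.68, -10.92).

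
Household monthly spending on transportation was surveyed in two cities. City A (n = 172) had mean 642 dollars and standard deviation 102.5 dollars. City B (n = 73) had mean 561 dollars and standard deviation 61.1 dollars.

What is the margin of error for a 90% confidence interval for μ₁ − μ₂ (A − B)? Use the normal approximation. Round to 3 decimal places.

17.426

Standard errors of each mean: 102.5/√172 = 7.8156 and 61.1/√73 = 7.1512.
SE(x̄₁ − x̄₂) = √(7.8156² + 7.1512²) = 10.5935 for independent samples with unequal variances.
With z* = 1.645, the margin is 1.645 × 10.5935 = 17.4263.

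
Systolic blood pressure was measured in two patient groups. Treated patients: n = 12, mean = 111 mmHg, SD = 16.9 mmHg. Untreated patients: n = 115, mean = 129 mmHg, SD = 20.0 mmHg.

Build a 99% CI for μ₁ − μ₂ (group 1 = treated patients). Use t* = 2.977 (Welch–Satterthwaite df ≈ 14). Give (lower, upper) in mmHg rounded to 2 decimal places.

SE₁ = s₁/√n₁ = 16.9/√12 = 4.8786; SE₂ = 20.0/√115 = 1.8650.
Independent samples, unequal variances: SE_diff = √(SE₁² + SE₂²) = √(23.80073796 + 3.478225) = 5.2229.
t* = 2.977, so margin of error = 2.977 × 5.2229 = 15.5486.
Difference in means = 111 − 129 = -18.0000.
-18.0000 ± 15.5486 → (-33.55, -2.45).

(-33.55, -2.45)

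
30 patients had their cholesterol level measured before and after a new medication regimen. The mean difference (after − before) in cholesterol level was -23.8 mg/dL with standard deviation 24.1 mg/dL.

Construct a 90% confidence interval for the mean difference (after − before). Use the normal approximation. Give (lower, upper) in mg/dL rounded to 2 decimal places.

This is a matched-pairs design, so SE = s_d/√n = 24.1/√30 = 4.4000.
Margin = 1.645 × 4.4000 = 7.2380; the interval is -23.8 ± 7.2380 = (-31.04, -16.56).

(-31.04, -16.56)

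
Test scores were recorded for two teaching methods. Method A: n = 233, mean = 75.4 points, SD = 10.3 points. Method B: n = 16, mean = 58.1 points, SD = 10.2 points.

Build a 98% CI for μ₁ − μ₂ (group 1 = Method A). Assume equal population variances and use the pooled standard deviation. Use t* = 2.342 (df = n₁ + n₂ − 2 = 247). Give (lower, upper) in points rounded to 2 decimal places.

Pooled variance s_p² = [232·10.3² + 15·10.2²] / (233+16−2) = 105.9655, so s_p = 10.2940.
SE_diff = s_p·√(1/n₁ + 1/n₂) = 10.2940·√(1/233 + 1/16) = 2.6604.
t* = 2.342; margin = 2.342 × 2.6604 = 6.2307.
Difference = 75.4 − 58.1 = 17.3000.
17.3000 ± 6.2307 → (11.07, 23.53).

(11.07, 23.53)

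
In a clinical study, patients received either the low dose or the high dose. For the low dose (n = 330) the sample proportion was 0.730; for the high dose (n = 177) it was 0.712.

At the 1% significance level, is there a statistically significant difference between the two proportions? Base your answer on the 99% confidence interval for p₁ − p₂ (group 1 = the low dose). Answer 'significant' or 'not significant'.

SE₁ = √(p̂₁(1−p̂₁)/n₁) = √(0.7300·0.2700/330) = 0.02444; SE₂ = √(0.7120·0.2880/177) = 0.03404.
Independent samples: SE of the difference = √(SE₁² + SE₂²) = √(0.0005973136 + 0.0011587216) = 0.04191.
z* for 99% confidence is 2.576, so the margin of error is 2.576 × 0.04191 = 0.10796.
Point estimate p̂₁ − p̂₂ = 0.7300 − 0.7120 = 0.0180.
0.0180 ± 0.10796 → (-0.08996, 0.12596).
The interval (-0.08996, 0.12596) contains 0, so the difference is not significant.

not significant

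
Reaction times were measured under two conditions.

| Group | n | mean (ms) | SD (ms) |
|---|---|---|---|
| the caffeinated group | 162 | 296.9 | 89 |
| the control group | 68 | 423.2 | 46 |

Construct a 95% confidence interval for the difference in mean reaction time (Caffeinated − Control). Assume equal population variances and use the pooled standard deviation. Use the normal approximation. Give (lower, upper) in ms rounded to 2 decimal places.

s_p = √[((n₁−1)s₁² + (n₂−1)s₂²)/(n₁+n₂−2)] = √[(161·89² + 67·46²)/228] = 78.8362.
SE = 78.8362·√(1/162 + 1/68) = 11.3914.
With z* = 1.960, margin = 1.960 × 11.3914 = 22.3271.
x̄₁ − x̄₂ = 296.9 − 423.2 = -126.3000; interval -126.3000 ± 22.3271 = (-148.63, -103.97).

(-148.63, -103.97)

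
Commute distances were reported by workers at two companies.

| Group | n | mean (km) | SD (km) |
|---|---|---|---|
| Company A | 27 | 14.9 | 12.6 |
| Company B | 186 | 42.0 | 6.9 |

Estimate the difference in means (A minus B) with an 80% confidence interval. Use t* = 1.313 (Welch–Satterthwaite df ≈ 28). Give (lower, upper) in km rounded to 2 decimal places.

Standard errors of each mean: 12.6/√27 = 2.4249 and 6.9/√186 = 0.5059.
SE(x̄₁ − x̄₂) = √(2.4249² + 0.5059²) = 2.4771 for independent samples with unequal variances.
With t* = 1.313, the margin is 1.313 × 2.4771 = 3.2524.
x̄₁ − x̄₂ = 14.9 − 42.0 = -27.1000; the interval is -27.1000 ± 3.2524 = (-30.35, -23.85).

(-30.35, -23.85)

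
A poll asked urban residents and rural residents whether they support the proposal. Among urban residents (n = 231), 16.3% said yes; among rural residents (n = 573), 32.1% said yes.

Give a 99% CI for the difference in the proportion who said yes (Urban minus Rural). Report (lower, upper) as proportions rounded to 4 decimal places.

Each SE is √(p̂(1−p̂)/n): √(0.1630·0.8370/231) = 0.02430 and √(0.3210·0.6790/573) = 0.01950.
SE(p̂₁ − p̂₂) = √(SE₁² + SE₂²) = √(0.00059049 + 0.00038025) = 0.03116, since the two samples are independent.
At 99% confidence z* = 2.576; margin = 2.576 × 0.03116 = 0.08027.
The difference is 0.1630 − 0.3210 = -0.1580, so the interval is -0.1580 ± 0.08027 = (-0.2383, -0.0777).

(-0.2383, -0.0777)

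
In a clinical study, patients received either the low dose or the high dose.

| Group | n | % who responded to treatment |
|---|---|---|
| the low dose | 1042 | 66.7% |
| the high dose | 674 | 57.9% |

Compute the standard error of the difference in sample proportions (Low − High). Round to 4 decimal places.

0.0240

SE₁ = √(p̂₁(1−p̂₁)/n₁) = √(0.6670·0.3330/1042) = 0.01460; SE₂ = √(0.5790·0.4210/674) = 0.01902.
Independent samples: SE of the difference = √(SE₁² + SE₂²) = √(0.00021316 + 0.0003617604) = 0.02398.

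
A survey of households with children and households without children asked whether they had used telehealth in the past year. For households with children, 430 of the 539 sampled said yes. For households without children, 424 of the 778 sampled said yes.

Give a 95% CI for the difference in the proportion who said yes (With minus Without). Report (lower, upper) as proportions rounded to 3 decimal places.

Sample proportions: 430/539 = 0.7978, 424/778 = 0.5450.
Each SE is √(p̂(1−p̂)/n): √(0.7978·0.2022/539) = 0.01730 and √(0.5450·0.4550/778) = 0.01785.
SE(p̂₁ − p̂₂) = √(SE₁² + SE₂²) = √(0.00029929 + 0.0003186225) = 0.02486, since the two samples are independent.
At 95% confidence z* = 1.960; margin = 1.960 × 0.02486 = 0.04873.
The difference is 0.7978 − 0.5450 = 0.2528, so the interval is 0.2528 ± 0.04873 = (0.204, 0.302).

(0.204, 0.302)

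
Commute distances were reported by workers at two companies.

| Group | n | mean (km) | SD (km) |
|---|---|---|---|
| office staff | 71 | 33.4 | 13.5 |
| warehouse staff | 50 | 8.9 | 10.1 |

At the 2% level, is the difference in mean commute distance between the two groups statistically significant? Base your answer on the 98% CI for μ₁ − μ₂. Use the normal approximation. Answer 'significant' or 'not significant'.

significant

SE₁ = s₁/√n₁ = 13.5/√71 = 1.6022; SE₂ = 10.1/√50 = 1.4284.
Independent samples, unequal variances: SE_diff = √(SE₁² + SE₂²) = √(2.56704484 + 2.04032656) = 2.1465.
z* = 2.326, so margin of error = 2.326 × 2.1465 = 4.9928.
Difference in means = 33.4 − 8.9 = 24.5000.
24.5000 ± 4.9928 → (19.5072, 29.4928).
The interval (19.5072, 29.4928) does not contain 0, so the difference is significant.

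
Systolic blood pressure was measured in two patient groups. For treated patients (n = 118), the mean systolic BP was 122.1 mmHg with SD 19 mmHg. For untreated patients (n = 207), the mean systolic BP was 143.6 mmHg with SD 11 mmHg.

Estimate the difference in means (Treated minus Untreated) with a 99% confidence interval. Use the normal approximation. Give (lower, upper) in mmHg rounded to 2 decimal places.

(-26.42, -16.58)

Standard errors of each mean: 19/√118 = 1.7491 and 11/√207 = 0.7646.
SE(x̄₁ − x̄₂) = √(1.7491² + 0.7646²) = 1.9089 for independent samples with unequal variances.
With z* = 2.576, the margin is 2.576 × 1.9089 = 4.9173.
x̄₁ − x̄₂ = 122.1 − 143.6 = -21.5000; the interval is -21.5000 ± 4.9173 = (-26.42, -16.58).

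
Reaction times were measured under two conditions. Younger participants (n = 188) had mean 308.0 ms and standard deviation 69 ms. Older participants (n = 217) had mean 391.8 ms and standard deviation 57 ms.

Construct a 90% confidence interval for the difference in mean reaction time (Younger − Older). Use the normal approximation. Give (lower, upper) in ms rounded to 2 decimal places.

(-94.24, -73.36)

SE₁ = s₁/√n₁ = 69/√188 = 5.0323; SE₂ = 57/√217 = 3.8694.
Independent samples, unequal variances: SE_diff = √(SE₁² + SE₂²) = √(25.32404329 + 14.97225636) = 6.3479.
z* = 1.645, so margin of error = 1.645 × 6.3479 = 10.4423.
Difference in means = 308.0 − 391.8 = -83.8000.
-83.8000 ± 10.4423 → (-94.24, -73.36).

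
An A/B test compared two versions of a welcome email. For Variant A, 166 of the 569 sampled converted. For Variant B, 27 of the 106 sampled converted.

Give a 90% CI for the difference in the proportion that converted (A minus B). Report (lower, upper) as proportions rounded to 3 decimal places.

(-0.039, 0.113)

First, p̂₁ = 166/569 = 0.2917; p̂₂ = 27/106 = 0.2547.
The two standard errors are √(0.2917×0.7083/569) = 0.01906 and √(0.2547×0.7453/106) = 0.04232.
Because the samples are independent, SE_diff = √(0.01906² + 0.04232²) = 0.04641.
Using z* = 1.645 for 90%, ME = 1.645 × 0.04641 = 0.07634.
p̂₁ − p̂₂ = 0.0370; interval 0.0370 ± 0.07634 gives (-0.039, 0.113).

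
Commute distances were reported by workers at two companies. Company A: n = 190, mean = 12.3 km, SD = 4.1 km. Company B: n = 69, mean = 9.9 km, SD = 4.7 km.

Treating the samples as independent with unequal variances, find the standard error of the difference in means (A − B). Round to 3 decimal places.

0.639

Standard errors of each mean: 4.1/√190 = 0.2974 and 4.7/√69 = 0.5658.
SE(x̄₁ − x̄₂) = √(0.2974² + 0.5658²) = 0.6392 for independent samples with unequal variances.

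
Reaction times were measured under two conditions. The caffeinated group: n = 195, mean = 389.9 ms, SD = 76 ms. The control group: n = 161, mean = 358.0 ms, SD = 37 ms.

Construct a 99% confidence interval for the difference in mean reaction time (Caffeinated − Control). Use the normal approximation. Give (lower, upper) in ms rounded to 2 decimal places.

(15.99, 47.81)

Per-group SEs: s₁/√n₁ = 76/√195 = 5.4425, s₂/√n₂ = 37/√161 = 2.9160.
Unpooled SE of the difference: √(29.62080625 + 8.503056) = 6.1745.
Margin of error = z* · SE = 2.576 × 6.1745 = 15.9055.
x̄₁ − x̄₂ = 389.9 − 358.0 = 31.9000.
CI: 31.9000 ± 15.9055 = (15.99, 47.81).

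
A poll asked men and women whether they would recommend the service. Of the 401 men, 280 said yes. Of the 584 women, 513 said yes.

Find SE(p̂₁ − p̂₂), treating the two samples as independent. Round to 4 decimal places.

p̂₁ = 280/401 = 0.6983 and p̂₂ = 513/584 = 0.8784.
SE₁ = √(p̂₁(1−p̂₁)/n₁) = √(0.6983·0.3017/401) = 0.02292; SE₂ = √(0.8784·0.1216/584) = 0.01352.
Independent samples: SE of the difference = √(SE₁² + SE₂²) = √(0.0005253264 + 0.0001827904) = 0.02661.

0.0266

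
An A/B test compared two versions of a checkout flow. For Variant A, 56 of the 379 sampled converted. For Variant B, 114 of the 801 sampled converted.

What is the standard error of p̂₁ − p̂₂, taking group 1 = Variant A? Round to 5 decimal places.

0.02201

First, p̂₁ = 56/379 = 0.1478; p̂₂ = 114/801 = 0.1423.
The two standard errors are √(0.1478×0.8522/379) = 0.01823 and √(0.1423×0.8577/801) = 0.01234.
Because the samples are independent, SE_diff = √(0.01823² + 0.01234²) = 0.02201.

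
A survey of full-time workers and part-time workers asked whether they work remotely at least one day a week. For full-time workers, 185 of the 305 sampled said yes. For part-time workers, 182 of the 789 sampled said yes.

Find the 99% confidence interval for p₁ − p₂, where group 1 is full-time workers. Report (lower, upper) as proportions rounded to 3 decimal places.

First, p̂₁ = 185/305 = 0.6066; p̂₂ = 182/789 = 0.2307.
The two standard errors are √(0.6066×0.3934/305) = 0.02797 and √(0.2307×0.7693/789) = 0.01500.
Because the samples are independent, SE_diff = √(0.02797² + 0.01500²) = 0.03174.
Using z* = 2.576 for 99%, ME = 2.576 × 0.03174 = 0.08176.
p̂₁ − p̂₂ = 0.3759; interval 0.3759 ± 0.08176 gives (0.294, 0.458).

(0.294, 0.458)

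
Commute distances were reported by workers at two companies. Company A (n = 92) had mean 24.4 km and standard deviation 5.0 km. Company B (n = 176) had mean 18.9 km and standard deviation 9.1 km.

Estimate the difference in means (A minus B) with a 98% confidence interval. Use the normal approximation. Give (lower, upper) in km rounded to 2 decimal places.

Per-group SEs: s₁/√n₁ = 5.0/√92 = 0.5213, s₂/√n₂ = 9.1/√176 = 0.6859.
Unpooled SE of the difference: √(0.27175369 + 0.47045881) = 0.8615.
Margin of error = z* · SE = 2.326 × 0.8615 = 2.0038.
x̄₁ − x̄₂ = 24.4 − 18.9 = 5.5000.
CI: 5.5000 ± 2.0038 = (3.50, 7.50).

(3.50, 7.50)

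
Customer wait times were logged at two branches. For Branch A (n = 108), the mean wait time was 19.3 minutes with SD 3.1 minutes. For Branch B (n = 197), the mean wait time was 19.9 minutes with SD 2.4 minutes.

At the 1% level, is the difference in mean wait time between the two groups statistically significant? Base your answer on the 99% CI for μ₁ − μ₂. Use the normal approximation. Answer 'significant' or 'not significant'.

not significant

Standard errors of each mean: 3.1/√108 = 0.2983 and 2.4/√197 = 0.1710.
SE(x̄₁ − x̄₂) = √(0.2983² + 0.1710²) = 0.3438 for independent samples with unequal variances.
With z* = 2.576, the margin is 2.576 × 0.3438 = 0.8856.
x̄₁ − x̄₂ = 19.3 − 19.9 = -0.6000; the interval is -0.6000 ± 0.8856 = (-1.4856, 0.2856).
The interval (-1.4856, 0.2856) contains 0, so the difference is not significant.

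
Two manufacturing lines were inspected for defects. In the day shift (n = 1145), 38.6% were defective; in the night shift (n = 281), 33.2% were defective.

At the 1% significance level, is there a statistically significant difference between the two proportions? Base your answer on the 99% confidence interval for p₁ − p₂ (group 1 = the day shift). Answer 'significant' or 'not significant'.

not significant

Each SE is √(p̂(1−p̂)/n): √(0.3860·0.6140/1145) = 0.01439 and √(0.3320·0.6680/281) = 0.02809.
SE(p̂₁ − p̂₂) = √(SE₁² + SE₂²) = √(0.0002070721 + 0.0007890481) = 0.03156, since the two samples are independent.
At 99% confidence z* = 2.576; margin = 2.576 × 0.03156 = 0.08130.
The difference is 0.3860 − 0.3320 = 0.0540, so the interval is 0.0540 ± 0.08130 = (-0.02730, 0.13530).
The interval (-0.02730, 0.13530) contains 0, so the difference is not significant.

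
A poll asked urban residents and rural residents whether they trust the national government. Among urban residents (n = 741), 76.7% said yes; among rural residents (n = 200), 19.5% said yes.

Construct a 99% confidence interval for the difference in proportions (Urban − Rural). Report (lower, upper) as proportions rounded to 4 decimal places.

Each SE is √(p̂(1−p̂)/n): √(0.7670·0.2330/741) = 0.01553 and √(0.1950·0.8050/200) = 0.02802.
SE(p̂₁ − p̂₂) = √(SE₁² + SE₂²) = √(0.0002411809 + 0.0007851204) = 0.03204, since the two samples are independent.
At 99% confidence z* = 2.576; margin = 2.576 × 0.03204 = 0.08254.
The difference is 0.7670 − 0.1950 = 0.5720, so the interval is 0.5720 ± 0.08254 = (0.4895, 0.6545).

(0.4895, 0.6545)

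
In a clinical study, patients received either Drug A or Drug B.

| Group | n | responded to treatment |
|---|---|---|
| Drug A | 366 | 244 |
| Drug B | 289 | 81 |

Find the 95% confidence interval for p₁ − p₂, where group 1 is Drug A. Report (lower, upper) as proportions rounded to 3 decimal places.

(0.316, 0.457)

p̂₁ = 244/366 = 0.6667 and p̂₂ = 81/289 = 0.2803.
SE₁ = √(p̂₁(1−p̂₁)/n₁) = √(0.6667·0.3333/366) = 0.02464; SE₂ = √(0.2803·0.7197/289) = 0.02642.
Independent samples: SE of the difference = √(SE₁² + SE₂²) = √(0.0006071296 + 0.0006980164) = 0.03613.
z* for 95% confidence is 1.960, so the margin of error is 1.960 × 0.03613 = 0.07081.
Point estimate p̂₁ − p̂₂ = 0.6667 − 0.2803 = 0.3864.
0.3864 ± 0.07081 → (0.316, 0.457).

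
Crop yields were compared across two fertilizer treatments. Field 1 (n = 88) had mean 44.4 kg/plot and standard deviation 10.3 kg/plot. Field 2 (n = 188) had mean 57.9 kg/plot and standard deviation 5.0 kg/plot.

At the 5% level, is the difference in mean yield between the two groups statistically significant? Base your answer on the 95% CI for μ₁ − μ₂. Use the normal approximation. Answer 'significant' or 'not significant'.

significant

Standard errors of each mean: 10.3/√88 = 1.0980 and 5.0/√188 = 0.3647.
SE(x̄₁ − x̄₂) = √(1.0980² + 0.3647²) = 1.1570 for independent samples with unequal variances.
With z* = 1.960, the margin is 1.960 × 1.1570 = 2.2677.
x̄₁ − x̄₂ = 44.4 − 57.9 = -13.5000; the interval is -13.5000 ± 2.2677 = (-15.7677, -11.2323).
The interval (-15.7677, -11.2323) does not contain 0, so the difference is significant.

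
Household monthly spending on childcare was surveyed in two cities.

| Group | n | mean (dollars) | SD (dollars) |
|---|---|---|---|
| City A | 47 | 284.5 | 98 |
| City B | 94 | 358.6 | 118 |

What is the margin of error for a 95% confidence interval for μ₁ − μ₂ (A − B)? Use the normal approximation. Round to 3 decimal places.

Per-group SEs: s₁/√n₁ = 98/√47 = 14.2948, s₂/√n₂ = 118/√94 = 12.1708.
Unpooled SE of the difference: √(204.34130704 + 148.12837264) = 18.7742.
Margin of error = z* · SE = 1.960 × 18.7742 = 36.7974.

36.797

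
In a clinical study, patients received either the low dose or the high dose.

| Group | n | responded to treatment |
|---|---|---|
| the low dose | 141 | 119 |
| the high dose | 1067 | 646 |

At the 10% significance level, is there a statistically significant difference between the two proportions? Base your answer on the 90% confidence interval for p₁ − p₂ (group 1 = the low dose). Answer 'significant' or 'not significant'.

significant

First, p̂₁ = 119/141 = 0.8440; p̂₂ = 646/1067 = 0.6054.
The two standard errors are √(0.8440×0.1560/141) = 0.03056 and √(0.6054×0.3946/1067) = 0.01496.
Because the samples are independent, SE_diff = √(0.03056² + 0.01496²) = 0.03403.
Using z* = 1.645 for 90%, ME = 1.645 × 0.03403 = 0.05598.
p̂₁ − p̂₂ = 0.2386; interval 0.2386 ± 0.05598 gives (0.18262, 0.29458).
The interval (0.18262, 0.29458) does not contain 0, so the difference is significant.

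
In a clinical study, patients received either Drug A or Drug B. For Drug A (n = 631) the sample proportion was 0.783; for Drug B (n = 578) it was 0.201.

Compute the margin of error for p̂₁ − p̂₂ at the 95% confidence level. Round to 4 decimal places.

0.0458

SE₁ = √(p̂₁(1−p̂₁)/n₁) = √(0.7830·0.2170/631) = 0.01641; SE₂ = √(0.2010·0.7990/578) = 0.01667.
Independent samples: SE of the difference = √(SE₁² + SE₂²) = √(0.0002692881 + 0.0002778889) = 0.02339.
z* for 95% confidence is 1.960, so the margin of error is 1.960 × 0.02339 = 0.04584.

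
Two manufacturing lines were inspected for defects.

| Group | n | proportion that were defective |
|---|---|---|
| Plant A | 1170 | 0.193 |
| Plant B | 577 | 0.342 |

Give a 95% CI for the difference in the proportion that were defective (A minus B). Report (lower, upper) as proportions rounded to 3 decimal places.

SE₁ = √(p̂₁(1−p̂₁)/n₁) = √(0.1930·0.8070/1170) = 0.01154; SE₂ = √(0.3420·0.6580/577) = 0.01975.
Independent samples: SE of the difference = √(SE₁² + SE₂²) = √(0.0001331716 + 0.0003900625) = 0.02287.
z* for 95% confidence is 1.960, so the margin of error is 1.960 × 0.02287 = 0.04483.
Point estimate p̂₁ − p̂₂ = 0.1930 − 0.3420 = -0.1490.
-0.1490 ± 0.04483 → (-0.194, -0.104).

(-0.194, -0.104)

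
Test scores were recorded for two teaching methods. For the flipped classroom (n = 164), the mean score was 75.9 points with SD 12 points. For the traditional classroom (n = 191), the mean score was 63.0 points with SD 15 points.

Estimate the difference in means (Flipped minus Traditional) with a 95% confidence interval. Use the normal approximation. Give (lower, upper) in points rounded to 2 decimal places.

SE₁ = s₁/√n₁ = 12/√164 = 0.9370; SE₂ = 15/√191 = 1.0854.
Independent samples, unequal variances: SE_diff = √(SE₁² + SE₂²) = √(0.877969 + 1.17809316) = 1.4339.
z* = 1.960, so margin of error = 1.960 × 1.4339 = 2.8104.
Difference in means = 75.9 − 63.0 = 12.9000.
12.9000 ± 2.8104 → (10.09, 15.71).

(10.09, 15.71)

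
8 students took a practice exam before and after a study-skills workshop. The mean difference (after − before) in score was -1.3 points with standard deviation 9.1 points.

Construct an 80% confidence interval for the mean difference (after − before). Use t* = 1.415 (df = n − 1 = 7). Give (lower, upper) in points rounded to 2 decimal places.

This is a matched-pairs design, so SE = s_d/√n = 9.1/√8 = 3.2173.
Margin = 1.415 × 3.2173 = 4.5525; the interval is -1.3 ± 4.5525 = (-5.85, 3.25).

(-5.85, 3.25)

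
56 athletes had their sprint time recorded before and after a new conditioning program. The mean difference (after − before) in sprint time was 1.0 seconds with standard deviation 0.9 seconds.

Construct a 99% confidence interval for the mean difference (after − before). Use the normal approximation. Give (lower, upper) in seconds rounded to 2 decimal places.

(0.69, 1.31)

This is a matched-pairs design, so SE = s_d/√n = 0.9/√56 = 0.1203.
Margin = 2.576 × 0.1203 = 0.3099; the interval is 1.0 ± 0.3099 = (0.69, 1.31).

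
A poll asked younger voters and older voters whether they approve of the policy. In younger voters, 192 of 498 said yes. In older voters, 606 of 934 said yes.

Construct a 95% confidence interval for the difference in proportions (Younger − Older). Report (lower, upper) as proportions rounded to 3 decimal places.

p̂₁ = 192/498 = 0.3855 and p̂₂ = 606/934 = 0.6488.
SE₁ = √(p̂₁(1−p̂₁)/n₁) = √(0.3855·0.6145/498) = 0.02181; SE₂ = √(0.6488·0.3512/934) = 0.01562.
Independent samples: SE of the difference = √(SE₁² + SE₂²) = √(0.0004756761 + 0.0002439844) = 0.02683.
z* for 95% confidence is 1.960, so the margin of error is 1.960 × 0.02683 = 0.05259.
Point estimate p̂₁ − p̂₂ = 0.3855 − 0.6488 = -0.2633.
-0.2633 ± 0.05259 → (-0.316, -0.211).

(-0.316, -0.211)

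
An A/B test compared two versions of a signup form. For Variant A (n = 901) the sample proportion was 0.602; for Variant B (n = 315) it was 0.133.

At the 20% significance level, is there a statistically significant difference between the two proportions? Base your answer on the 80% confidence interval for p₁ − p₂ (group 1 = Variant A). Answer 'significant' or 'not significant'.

significant

Each SE is √(p̂(1−p̂)/n): √(0.6020·0.3980/901) = 0.01631 and √(0.1330·0.8670/315) = 0.01913.
SE(p̂₁ − p̂₂) = √(SE₁² + SE₂²) = √(0.0002660161 + 0.0003659569) = 0.02514, since the two samples are independent.
At 80% confidence z* = 1.282; margin = 1.282 × 0.02514 = 0.03223.
The difference is 0.6020 − 0.1330 = 0.4690, so the interval is 0.4690 ± 0.03223 = (0.43677, 0.50123).
The interval (0.43677, 0.50123) does not contain 0, so the difference is significant.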